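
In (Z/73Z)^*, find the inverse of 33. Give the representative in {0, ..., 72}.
Apply the extended Euclidean algorithm to (73, 33), tracking rows (r, s, t) with s·73 + t·33 = r. Each division r_prev = q·r_cur + r_new produces the new row as (previous row) − q·(current row):
  row A: (73, 1, 0)   [1·73 + 0·33 = 73]
  row B: (33, 0, 1)   [0·73 + 1·33 = 33]
  73 = 2·33 + 7   → row C = row A − 2·row B = (7, 1, −2)   [check: 1·73 − 2·33 = 7]
  33 = 4·7 + 5   → row D = row B − 4·row C = (5, −4, 9)   [check: −4·73 + 9·33 = 5]
  7 = 1·5 + 2   → row E = row C − 1·row D = (2, 5, −11)   [check: 5·73 − 11·33 = 2]
  5 = 2·2 + 1   → row F = row D − 2·row E = (1, −14, 31)   [check: −14·73 + 31·33 = 1]
  2 = 2·1 + 0   → remainder 0, stop. gcd = 1 (last nonzero row F).
The gcd is 1, so 33 is invertible mod 73. The last nonzero row gives −14·73 + 31·33 = 1, so t = 31. So 33^(−1) ≡ 31 (mod 73). Verify: 33 · 31 = 1023 ≡ 1 (mod 73). ✓

Final answer: 33^(−1) ≡ 31 (mod 73)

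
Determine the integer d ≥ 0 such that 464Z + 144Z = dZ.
In the PID Z, (a, b) is generated by gcd(a, b). Compute gcd(464, 144) with the extended Euclidean algorithm, tracking rows (r, s, t) with s·464 + t·144 = r:
  row A: (464, 1, 0)   [1·464 + 0·144 = 464]
  row B: (144, 0, 1)   [0·464 + 1·144 = 144]
  464 = 3·144 + 32   → row C = row A − 3·row B = (32, 1, −3)   [check: 1·464 − 3·144 = 32]
  144 = 4·32 + 16   → row D = row B − 4·row C = (16, −4, 13)   [check: −4·464 + 13·144 = 16]
  32 = 2·16 + 0   → remainder 0, stop. gcd = 16 (last nonzero row D).
So gcd(464, 144) = 16, with Bézout identity −4·464 + 13·144 = 16. Containment (⊇): the Bézout identity exhibits 16 as an element of (464, 144), giving (16) ⊆ (464, 144). Containment (⊆): since 16 | 464 and 16 | 144 (464 = 16·29, 144 = 16·9), every Z-linear combination of 464 and 144 is divisible by 16, so (464, 144) ⊆ (16). Therefore (464, 144) = (16), d = 16.

Final answer: (464, 144) = (16); d = 16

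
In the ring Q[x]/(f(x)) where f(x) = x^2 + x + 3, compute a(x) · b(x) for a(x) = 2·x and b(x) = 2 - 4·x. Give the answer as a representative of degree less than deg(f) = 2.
First multiply in Q[x] without reducing: a · b = -8·x^2 + 4·x. Now divide by f(x) = x^2 + x + 3, eliminating the leading term at each step:
  leading term -8·x^2: subtract (-8)·f(x) = -8·x^2 - 8·x - 24, leaving 12·x + 24
The degree is now < 2, so this is the remainder. Hence a · b ≡ 12·x + 24 in Q[x]/(f).

Final answer: a · b ≡ 12·x + 24 (mod f(x))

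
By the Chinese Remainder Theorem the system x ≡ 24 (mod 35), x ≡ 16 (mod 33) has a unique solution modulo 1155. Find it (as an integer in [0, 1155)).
x ≡ 1039 (mod 1155); the representative in [0, 1155) is 1039

The moduli 35, 33 are pairwise coprime, so by the CRT there is a unique solution mod 35·33 = 1155.
Solve by successive substitution. Start with x ≡ 24 (mod 35).
  Combine with x ≡ 16 (mod 33): write x = 24 + 35·t and require 24 + 35·t ≡ 16 (mod 33), i.e. 35·t ≡ 16 − 24 ≡ 25 (mod 33). Since 35^(−1) ≡ 17 (mod 33) (35 ≡ 2 (mod 33)), t ≡ 17·25 ≡ 29 (mod 33). So x ≡ 24 + 35·29 = 1039 (mod 1155).
Unique solution in [0, 1155): x = 1039.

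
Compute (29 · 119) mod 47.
20

Reduce the factors first: 119 ≡ 25 (mod 47), so 29 · 119 ≡ 29 · 25 (mod 47). 29 · 25 = 725. Dividing by 47: 725 = 15·47 + 20. So (29 · 119) mod 47 = 20.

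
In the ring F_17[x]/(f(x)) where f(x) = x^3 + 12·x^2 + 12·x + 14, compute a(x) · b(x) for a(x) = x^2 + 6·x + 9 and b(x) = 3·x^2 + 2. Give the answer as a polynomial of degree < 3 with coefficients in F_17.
Multiply as integer polynomials: a · b = 3·x^4 + 18·x^3 + 29·x^2 + 12·x + 18. Reducing coefficients mod 17: a · b ≡ 3·x^4 + x^3 + 12·x^2 + 12·x + 1. Now divide by f(x) = x^3 + 12·x^2 + 12·x + 14 in F_17[x], eliminating the leading term at each step:
  leading term 3·x^4: subtract (3·x)·f(x) = 3·x^4 + 2·x^3 + 2·x^2 + 8·x, leaving 16·x^3 + 10·x^2 + 4·x + 1 (coefficients mod 17)
  leading term 16·x^3: subtract (16)·f(x) = 16·x^3 + 5·x^2 + 5·x + 3, leaving 5·x^2 + 16·x + 15 (coefficients mod 17)
The degree is now < 3, so this is the remainder. Hence a · b ≡ 5·x^2 + 16·x + 15 in F_17[x]/(f).

Final answer: a · b ≡ 5·x^2 + 16·x + 15 (mod f(x))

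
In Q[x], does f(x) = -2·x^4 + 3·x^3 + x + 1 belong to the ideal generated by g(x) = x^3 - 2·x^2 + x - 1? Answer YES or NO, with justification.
In Q[x] the ideal (g) consists of all multiples of g, so f ∈ (g) iff g | f, i.e. iff the remainder of f on division by g is 0. Divide f by g (g is monic, so eliminate the leading term of the running remainder at each step):
  leading term -2·x^4: subtract (-2·x)·g(x) = -2·x^4 + 4·x^3 - 2·x^2 + 2·x, leaving -x^3 + 2·x^2 - x + 1
  leading term -x^3: subtract (-1)·g(x) = -x^3 + 2·x^2 - x + 1, leaving 0
The remainder is 0, so f(x) = g(x) · h(x) with h(x) = -2·x - 1. Hence g | f, i.e. f ∈ (g).

Final answer: YES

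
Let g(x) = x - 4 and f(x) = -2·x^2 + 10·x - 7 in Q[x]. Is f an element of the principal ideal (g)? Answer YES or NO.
NO

In Q[x] the ideal (g) consists of all multiples of g, so f ∈ (g) iff g | f, i.e. iff the remainder of f on division by g is 0. Divide f by g (g is monic, so eliminate the leading term of the running remainder at each step):
  leading term -2·x^2: subtract (-2·x)·g(x) = -2·x^2 + 8·x, leaving 2·x - 7
  leading term 2·x: subtract (2)·g(x) = 2·x - 8, leaving 1
The remainder r(x) = 1 ≠ 0 (and deg r < deg g), so g ∤ f, i.e. f ∉ (g).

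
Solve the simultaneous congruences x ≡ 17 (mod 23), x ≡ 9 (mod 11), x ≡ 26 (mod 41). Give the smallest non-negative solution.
The moduli 23, 11, 41 are pairwise coprime, so by the CRT there is a unique solution mod 23·11·41 = 10373.
Solve by successive substitution. Start with x ≡ 17 (mod 23).
  Combine with x ≡ 9 (mod 11): write x = 17 + 23·t and require 17 + 23·t ≡ 9 (mod 11), i.e. 23·t ≡ 9 − 17 ≡ 3 (mod 11). Since 23^(−1) ≡ 1 (mod 11) (23 ≡ 1 (mod 11)), t ≡ 1·3 ≡ 3 (mod 11). So x ≡ 17 + 23·3 = 86 (mod 253).
  Combine with x ≡ 26 (mod 41): write x = 86 + 253·t and require 86 + 253·t ≡ 26 (mod 41), i.e. 253·t ≡ 26 − 86 ≡ 22 (mod 41). Since 253^(−1) ≡ 6 (mod 41) (253 ≡ 7 (mod 41)), t ≡ 6·22 ≡ 9 (mod 41). So x ≡ 86 + 253·9 = 2363 (mod 10373).
Unique solution in [0, 10373): x = 2363.

Final answer: x ≡ 2363 (mod 10373); the representative in [0, 10373) is 2363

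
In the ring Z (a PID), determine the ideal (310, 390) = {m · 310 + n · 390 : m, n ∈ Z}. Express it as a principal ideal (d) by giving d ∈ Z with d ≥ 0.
In the PID Z, (a, b) is generated by gcd(a, b). Compute gcd(390, 310) with the extended Euclidean algorithm, tracking rows (r, s, t) with s·390 + t·310 = r:
  row A: (390, 1, 0)   [1·390 + 0·310 = 390]
  row B: (310, 0, 1)   [0·390 + 1·310 = 310]
  390 = 1·310 + 80   → row C = row A − 1·row B = (80, 1, −1)   [check: 1·390 − 1·310 = 80]
  310 = 3·80 + 70   → row D = row B − 3·row C = (70, −3, 4)   [check: −3·390 + 4·310 = 70]
  80 = 1·70 + 10   → row E = row C − 1·row D = (10, 4, −5)   [check: 4·390 − 5·310 = 10]
  70 = 7·10 + 0   → remainder 0, stop. gcd = 10 (last nonzero row E).
So gcd(310, 390) = 10, with Bézout identity 4·390 − 5·310 = 10. Containment (⊇): the Bézout identity exhibits 10 as an element of (310, 390), giving (10) ⊆ (310, 390). Containment (⊆): since 10 | 310 and 10 | 390 (310 = 10·31, 390 = 10·39), every Z-linear combination of 310 and 390 is divisible by 10, so (310, 390) ⊆ (10). Therefore (310, 390) = (10), d = 10.

Final answer: (310, 390) = (10); d = 10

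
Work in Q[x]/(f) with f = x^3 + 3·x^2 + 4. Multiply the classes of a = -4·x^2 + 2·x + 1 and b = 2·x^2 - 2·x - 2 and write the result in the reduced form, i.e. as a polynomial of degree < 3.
First multiply in Q[x] without reducing: a · b = -8·x^4 + 12·x^3 + 6·x^2 - 6·x - 2. Now divide by f(x) = x^3 + 3·x^2 + 4, eliminating the leading term at each step:
  leading term -8·x^4: subtract (-8·x)·f(x) = -8·x^4 - 24·x^3 - 32·x, leaving 36·x^3 + 6·x^2 + 26·x - 2
  leading term 36·x^3: subtract (36)·f(x) = 36·x^3 + 108·x^2 + 144, leaving -102·x^2 + 26·x - 146
The degree is now < 3, so this is the remainder. Hence a · b ≡ -102·x^2 + 26·x - 146 in Q[x]/(f).

Final answer: a · b ≡ -102·x^2 + 26·x - 146 (mod f(x))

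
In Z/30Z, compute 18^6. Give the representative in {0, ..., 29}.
Use repeated squaring. Binary(6) = 110. Walk through the bits of the exponent 6 left-to-right: at each bit after the leading one, square the running value, then multiply by 18 if the bit is 1 (always reducing mod 30):
  bit 1 = 1 (leading): start with 18.
  bit 2 = 1: square 18^2 = 324 ≡ 24; bit is 1, so multiply 24·18 = 432 ≡ 12 (mod 30).
  bit 3 = 0: square 12^2 = 144 ≡ 24 (mod 30).
Final value: 18^6 ≡ 24 (mod 30).

Final answer: 24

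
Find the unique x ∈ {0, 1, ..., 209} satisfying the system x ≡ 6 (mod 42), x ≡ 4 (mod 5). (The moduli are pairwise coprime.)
The moduli 42, 5 are pairwise coprime, so by the CRT there is a unique solution mod 42·5 = 210.
Solve by successive substitution. Start with x ≡ 6 (mod 42).
  Combine with x ≡ 4 (mod 5): write x = 6 + 42·t and require 6 + 42·t ≡ 4 (mod 5), i.e. 42·t ≡ 4 − 6 ≡ 3 (mod 5). Since 42^(−1) ≡ 3 (mod 5) (42 ≡ 2 (mod 5)), t ≡ 3·3 ≡ 4 (mod 5). So x ≡ 6 + 42·4 = 174 (mod 210).
Unique solution in [0, 210): x = 174.

Final answer: x ≡ 174 (mod 210); the representative in [0, 210) is 174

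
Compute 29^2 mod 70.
1

Use repeated squaring. Binary(2) = 10. Walk through the bits of the exponent 2 left-to-right: at each bit after the leading one, square the running value, then multiply by 29 if the bit is 1 (always reducing mod 70):
  bit 1 = 1 (leading): start with 29.
  bit 2 = 0: square 29^2 = 841 ≡ 1 (mod 70).
Final value: 29^2 ≡ 1 (mod 70).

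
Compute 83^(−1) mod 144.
Apply the extended Euclidean algorithm to (144, 83), tracking rows (r, s, t) with s·144 + t·83 = r. Each division r_prev = q·r_cur + r_new produces the new row as (previous row) − q·(current row):
  row A: (144, 1, 0)   [1·144 + 0·83 = 144]
  row B: (83, 0, 1)   [0·144 + 1·83 = 83]
  144 = 1·83 + 61   → row C = row A − 1·row B = (61, 1, −1)   [check: 1·144 − 1·83 = 61]
  83 = 1·61 + 22   → row D = row B − 1·row C = (22, −1, 2)   [check: −1·144 + 2·83 = 22]
  61 = 2·22 + 17   → row E = row C − 2·row D = (17, 3, −5)   [check: 3·144 − 5·83 = 17]
  22 = 1·17 + 5   → row F = row D − 1·row E = (5, −4, 7)   [check: −4·144 + 7·83 = 5]
  17 = 3·5 + 2   → row G = row E − 3·row F = (2, 15, −26)   [check: 15·144 − 26·83 = 2]
  5 = 2·2 + 1   → row H = row F − 2·row G = (1, −34, 59)   [check: −34·144 + 59·83 = 1]
  2 = 2·1 + 0   → remainder 0, stop. gcd = 1 (last nonzero row H).
The gcd is 1, so 83 is invertible mod 144. The last nonzero row gives −34·144 + 59·83 = 1, so t = 59. So 83^(−1) ≡ 59 (mod 144). Verify: 83 · 59 = 4897 ≡ 1 (mod 144). ✓

Final answer: 83^(−1) ≡ 59 (mod 144)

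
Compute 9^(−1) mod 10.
9^(−1) ≡ 9 (mod 10)

Apply the extended Euclidean algorithm to (10, 9), tracking rows (r, s, t) with s·10 + t·9 = r. Each division r_prev = q·r_cur + r_new produces the new row as (previous row) − q·(current row):
  row A: (10, 1, 0)   [1·10 + 0·9 = 10]
  row B: (9, 0, 1)   [0·10 + 1·9 = 9]
  10 = 1·9 + 1   → row C = row A − 1·row B = (1, 1, −1)   [check: 1·10 − 1·9 = 1]
  9 = 9·1 + 0   → remainder 0, stop. gcd = 1 (last nonzero row C).
The gcd is 1, so 9 is invertible mod 10. The last nonzero row gives 1·10 − 1·9 = 1, so t = −1. So 9^(−1) ≡ −1 ≡ 9 (mod 10). Verify: 9 · 9 = 81 ≡ 1 (mod 10). ✓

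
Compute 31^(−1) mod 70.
Apply the extended Euclidean algorithm to (70, 31), tracking rows (r, s, t) with s·70 + t·31 = r. Each division r_prev = q·r_cur + r_new produces the new row as (previous row) − q·(current row):
  row A: (70, 1, 0)   [1·70 + 0·31 = 70]
  row B: (31, 0, 1)   [0·70 + 1·31 = 31]
  70 = 2·31 + 8   → row C = row A − 2·row B = (8, 1, −2)   [check: 1·70 − 2·31 = 8]
  31 = 3·8 + 7   → row D = row B − 3·row C = (7, −3, 7)   [check: −3·70 + 7·31 = 7]
  8 = 1·7 + 1   → row E = row C − 1·row D = (1, 4, −9)   [check: 4·70 − 9·31 = 1]
  7 = 7·1 + 0   → remainder 0, stop. gcd = 1 (last nonzero row E).
The gcd is 1, so 31 is invertible mod 70. The last nonzero row gives 4·70 − 9·31 = 1, so t = −9. So 31^(−1) ≡ −9 ≡ 61 (mod 70). Verify: 31 · 61 = 1891 ≡ 1 (mod 70). ✓

Final answer: 31^(−1) ≡ 61 (mod 70)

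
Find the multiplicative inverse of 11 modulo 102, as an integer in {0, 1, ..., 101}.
Apply the extended Euclidean algorithm to (102, 11), tracking rows (r, s, t) with s·102 + t·11 = r. Each division r_prev = q·r_cur + r_new produces the new row as (previous row) − q·(current row):
  row A: (102, 1, 0)   [1·102 + 0·11 = 102]
  row B: (11, 0, 1)   [0·102 + 1·11 = 11]
  102 = 9·11 + 3   → row C = row A − 9·row B = (3, 1, −9)   [check: 1·102 − 9·11 = 3]
  11 = 3·3 + 2   → row D = row B − 3·row C = (2, −3, 28)   [check: −3·102 + 28·11 = 2]
  3 = 1·2 + 1   → row E = row C − 1·row D = (1, 4, −37)   [check: 4·102 − 37·11 = 1]
  2 = 2·1 + 0   → remainder 0, stop. gcd = 1 (last nonzero row E).
The gcd is 1, so 11 is invertible mod 102. The last nonzero row gives 4·102 − 37·11 = 1, so t = −37. So 11^(−1) ≡ −37 ≡ 65 (mod 102). Verify: 11 · 65 = 715 ≡ 1 (mod 102). ✓

Final answer: 11^(−1) ≡ 65 (mod 102)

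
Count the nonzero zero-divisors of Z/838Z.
Z/838Z has 419 nonzero zero-divisors

In Z/838Z each nonzero element is either a unit (gcd with 838 is 1) or a zero-divisor (gcd > 1). The number of units is φ(838): factorise 838 = 2 · 419, so φ(838) = (2 − 1) · (419 − 1) = 1 · 418 = 418. The nonzero elements number 838 − 1 = 837. Hence the nonzero zero-divisors number 837 − 418 = 419.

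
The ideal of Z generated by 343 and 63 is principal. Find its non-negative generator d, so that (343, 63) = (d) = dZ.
(343, 63) = (7); d = 7

In the PID Z, (a, b) is generated by gcd(a, b). Compute gcd(343, 63) with the extended Euclidean algorithm, tracking rows (r, s, t) with s·343 + t·63 = r:
  row A: (343, 1, 0)   [1·343 + 0·63 = 343]
  row B: (63, 0, 1)   [0·343 + 1·63 = 63]
  343 = 5·63 + 28   → row C = row A − 5·row B = (28, 1, −5)   [check: 1·343 − 5·63 = 28]
  63 = 2·28 + 7   → row D = row B − 2·row C = (7, −2, 11)   [check: −2·343 + 11·63 = 7]
  28 = 4·7 + 0   → remainder 0, stop. gcd = 7 (last nonzero row D).
So gcd(343, 63) = 7, with Bézout identity −2·343 + 11·63 = 7. Containment (⊇): the Bézout identity exhibits 7 as an element of (343, 63), giving (7) ⊆ (343, 63). Containment (⊆): since 7 | 343 and 7 | 63 (343 = 7·49, 63 = 7·9), every Z-linear combination of 343 and 63 is divisible by 7, so (343, 63) ⊆ (7). Therefore (343, 63) = (7), d = 7.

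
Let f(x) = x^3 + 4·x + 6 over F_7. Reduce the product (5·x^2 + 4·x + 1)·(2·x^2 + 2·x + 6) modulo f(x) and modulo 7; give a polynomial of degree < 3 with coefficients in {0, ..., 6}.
a · b ≡ 6·x + 3 (mod f(x))

Multiply as integer polynomials: a · b = 10·x^4 + 18·x^3 + 40·x^2 + 26·x + 6. Reducing coefficients mod 7: a · b ≡ 3·x^4 + 4·x^3 + 5·x^2 + 5·x + 6. Now divide by f(x) = x^3 + 4·x + 6 in F_7[x], eliminating the leading term at each step:
  leading term 3·x^4: subtract (3·x)·f(x) = 3·x^4 + 5·x^2 + 4·x, leaving 4·x^3 + x + 6 (coefficients mod 7)
  leading term 4·x^3: subtract (4)·f(x) = 4·x^3 + 2·x + 3, leaving 6·x + 3 (coefficients mod 7)
The degree is now < 3, so this is the remainder. Hence a · b ≡ 6·x + 3 in F_7[x]/(f).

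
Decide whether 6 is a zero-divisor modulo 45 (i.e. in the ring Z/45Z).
gcd(6, 45) = 3 > 1, so 6 is not a unit in Z/45Z. In Z/nZ every nonzero non-unit is a zero-divisor: explicitly, take b = 45/gcd = 15 ≠ 0 (mod 45); then 6·15 = 90 = 2·45, i.e. 6·15 ≡ 0 (mod 45). So 6 is a zero-divisor.

Final answer: YES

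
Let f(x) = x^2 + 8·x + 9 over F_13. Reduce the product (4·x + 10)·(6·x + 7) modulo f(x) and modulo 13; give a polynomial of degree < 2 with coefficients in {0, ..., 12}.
Multiply as integer polynomials: a · b = 24·x^2 + 88·x + 70. Reducing coefficients mod 13: a · b ≡ 11·x^2 + 10·x + 5. Now divide by f(x) = x^2 + 8·x + 9 in F_13[x], eliminating the leading term at each step:
  leading term 11·x^2: subtract (11)·f(x) = 11·x^2 + 10·x + 8, leaving 10 (coefficients mod 13)
The degree is now < 2, so this is the remainder. Hence a · b ≡ 10 in F_13[x]/(f).

Final answer: a · b ≡ 10 (mod f(x))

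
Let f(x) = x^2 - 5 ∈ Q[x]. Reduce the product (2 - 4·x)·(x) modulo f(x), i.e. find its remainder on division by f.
a · b ≡ 2·x - 20 (mod f(x))

First multiply in Q[x] without reducing: a · b = -4·x^2 + 2·x. Now divide by f(x) = x^2 - 5, eliminating the leading term at each step:
  leading term -4·x^2: subtract (-4)·f(x) = 20 - 4·x^2, leaving 2·x - 20
The degree is now < 2, so this is the remainder. Hence a · b ≡ 2·x - 20 in Q[x]/(f).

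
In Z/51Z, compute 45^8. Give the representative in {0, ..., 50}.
33

Use repeated squaring. Binary(8) = 1000. Walk through the bits of the exponent 8 left-to-right: at each bit after the leading one, square the running value, then multiply by 45 if the bit is 1 (always reducing mod 51):
  bit 1 = 1 (leading): start with 45.
  bit 2 = 0: square 45^2 = 2025 ≡ 36 (mod 51).
  bit 3 = 0: square 36^2 = 1296 ≡ 21 (mod 51).
  bit 4 = 0: square 21^2 = 441 ≡ 33 (mod 51).
Final value: 45^8 ≡ 33 (mod 51).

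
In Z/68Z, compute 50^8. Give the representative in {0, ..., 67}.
52

Use repeated squaring. Binary(8) = 1000. Walk through the bits of the exponent 8 left-to-right: at each bit after the leading one, square the running value, then multiply by 50 if the bit is 1 (always reducing mod 68):
  bit 1 = 1 (leading): start with 50.
  bit 2 = 0: square 50^2 = 2500 ≡ 52 (mod 68).
  bit 3 = 0: square 52^2 = 2704 ≡ 52 (mod 68).
  bit 4 = 0: square 52^2 = 2704 ≡ 52 (mod 68).
Final value: 50^8 ≡ 52 (mod 68).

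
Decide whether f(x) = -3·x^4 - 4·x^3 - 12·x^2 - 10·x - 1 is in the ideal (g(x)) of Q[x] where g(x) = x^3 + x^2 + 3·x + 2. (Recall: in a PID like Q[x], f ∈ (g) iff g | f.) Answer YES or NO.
NO

In Q[x] the ideal (g) consists of all multiples of g, so f ∈ (g) iff g | f, i.e. iff the remainder of f on division by g is 0. Divide f by g (g is monic, so eliminate the leading term of the running remainder at each step):
  leading term -3·x^4: subtract (-3·x)·g(x) = -3·x^4 - 3·x^3 - 9·x^2 - 6·x, leaving -x^3 - 3·x^2 - 4·x - 1
  leading term -x^3: subtract (-1)·g(x) = -x^3 - x^2 - 3·x - 2, leaving -2·x^2 - x + 1
The remainder r(x) = -2·x^2 - x + 1 ≠ 0 (and deg r < deg g), so g ∤ f, i.e. f ∉ (g).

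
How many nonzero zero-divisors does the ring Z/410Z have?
Z/410Z has 249 nonzero zero-divisors

In Z/410Z each nonzero element is either a unit (gcd with 410 is 1) or a zero-divisor (gcd > 1). The number of units is φ(410): factorise 410 = 2 · 5 · 41, so φ(410) = (2 − 1) · (5 − 1) · (41 − 1) = 1 · 4 · 40 = 160. The nonzero elements number 410 − 1 = 409. Hence the nonzero zero-divisors number 409 − 160 = 249.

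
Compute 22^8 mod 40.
Use repeated squaring. Binary(8) = 1000. Walk through the bits of the exponent 8 left-to-right: at each bit after the leading one, square the running value, then multiply by 22 if the bit is 1 (always reducing mod 40):
  bit 1 = 1 (leading): start with 22.
  bit 2 = 0: square 22^2 = 484 ≡ 4 (mod 40).
  bit 3 = 0: square 4^2 = 16 (mod 40).
  bit 4 = 0: square 16^2 = 256 ≡ 16 (mod 40).
Final value: 22^8 ≡ 16 (mod 40).

Final answer: 16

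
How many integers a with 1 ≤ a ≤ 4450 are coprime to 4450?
1760

The number of a ∈ {1, ..., 4450} with gcd(a, 4450) = 1 is by definition Euler's totient φ(4450). φ is multiplicative, with φ(p^e) = p^e − p^(e−1). Factorise 4450 = 2 · 5^2 · 89. Then
  φ(4450) = (2 − 1) · (5^2 − 5^1) · (89 − 1) = 1 · 20 · 88 = 1760.
So there are 1760 such integers.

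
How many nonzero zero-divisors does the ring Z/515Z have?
Z/515Z has 106 nonzero zero-divisors

In Z/515Z each nonzero element is either a unit (gcd with 515 is 1) or a zero-divisor (gcd > 1). The number of units is φ(515): factorise 515 = 5 · 103, so φ(515) = (5 − 1) · (103 − 1) = 4 · 102 = 408. The nonzero elements number 515 − 1 = 514. Hence the nonzero zero-divisors number 514 − 408 = 106.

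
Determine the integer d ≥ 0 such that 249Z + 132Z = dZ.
In the PID Z, (a, b) is generated by gcd(a, b). Compute gcd(249, 132) with the extended Euclidean algorithm, tracking rows (r, s, t) with s·249 + t·132 = r:
  row A: (249, 1, 0)   [1·249 + 0·132 = 249]
  row B: (132, 0, 1)   [0·249 + 1·132 = 132]
  249 = 1·132 + 117   → row C = row A − 1·row B = (117, 1, −1)   [check: 1·249 − 1·132 = 117]
  132 = 1·117 + 15   → row D = row B − 1·row C = (15, −1, 2)   [check: −1·249 + 2·132 = 15]
  117 = 7·15 + 12   → row E = row C − 7·row D = (12, 8, −15)   [check: 8·249 − 15·132 = 12]
  15 = 1·12 + 3   → row F = row D − 1·row E = (3, −9, 17)   [check: −9·249 + 17·132 = 3]
  12 = 4·3 + 0   → remainder 0, stop. gcd = 3 (last nonzero row F).
So gcd(249, 132) = 3, with Bézout identity −9·249 + 17·132 = 3. Containment (⊇): the Bézout identity exhibits 3 as an element of (249, 132), giving (3) ⊆ (249, 132). Containment (⊆): since 3 | 249 and 3 | 132 (249 = 3·83, 132 = 3·44), every Z-linear combination of 249 and 132 is divisible by 3, so (249, 132) ⊆ (3). Therefore (249, 132) = (3), d = 3.

Final answer: (249, 132) = (3); d = 3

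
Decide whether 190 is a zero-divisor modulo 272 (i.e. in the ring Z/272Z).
gcd(190, 272) = 2 > 1, so 190 is not a unit in Z/272Z. In Z/nZ every nonzero non-unit is a zero-divisor: explicitly, take b = 272/gcd = 136 ≠ 0 (mod 272); then 190·136 = 25840 = 95·272, i.e. 190·136 ≡ 0 (mod 272). So 190 is a zero-divisor.

Final answer: YES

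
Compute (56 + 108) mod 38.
Reduce the summands first: 56 ≡ 18, 108 ≡ 32 (mod 38), so 56 + 108 ≡ 18 + 32 (mod 38). 18 + 32 = 50; 50 = 1·38 + 12, so (56 + 108) mod 38 = 12.

Final answer: 12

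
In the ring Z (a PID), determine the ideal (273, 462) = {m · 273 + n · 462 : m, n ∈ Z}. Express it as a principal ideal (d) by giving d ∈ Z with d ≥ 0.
(273, 462) = (21); d = 21

In the PID Z, (a, b) is generated by gcd(a, b). Compute gcd(462, 273) with the extended Euclidean algorithm, tracking rows (r, s, t) with s·462 + t·273 = r:
  row A: (462, 1, 0)   [1·462 + 0·273 = 462]
  row B: (273, 0, 1)   [0·462 + 1·273 = 273]
  462 = 1·273 + 189   → row C = row A − 1·row B = (189, 1, −1)   [check: 1·462 − 1·273 = 189]
  273 = 1·189 + 84   → row D = row B − 1·row C = (84, −1, 2)   [check: −1·462 + 2·273 = 84]
  189 = 2·84 + 21   → row E = row C − 2·row D = (21, 3, −5)   [check: 3·462 − 5·273 = 21]
  84 = 4·21 + 0   → remainder 0, stop. gcd = 21 (last nonzero row E).
So gcd(273, 462) = 21, with Bézout identity 3·462 − 5·273 = 21. Containment (⊇): the Bézout identity exhibits 21 as an element of (273, 462), giving (21) ⊆ (273, 462). Containment (⊆): since 21 | 273 and 21 | 462 (273 = 21·13, 462 = 21·22), every Z-linear combination of 273 and 462 is divisible by 21, so (273, 462) ⊆ (21). Therefore (273, 462) = (21), d = 21.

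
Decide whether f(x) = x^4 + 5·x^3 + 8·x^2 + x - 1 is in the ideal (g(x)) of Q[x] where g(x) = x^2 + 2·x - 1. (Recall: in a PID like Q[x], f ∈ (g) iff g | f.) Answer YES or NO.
NO

In Q[x] the ideal (g) consists of all multiples of g, so f ∈ (g) iff g | f, i.e. iff the remainder of f on division by g is 0. Divide f by g (g is monic, so eliminate the leading term of the running remainder at each step):
  leading term x^4: subtract (x^2)·g(x) = x^4 + 2·x^3 - x^2, leaving 3·x^3 + 9·x^2 + x - 1
  leading term 3·x^3: subtract (3·x)·g(x) = 3·x^3 + 6·x^2 - 3·x, leaving 3·x^2 + 4·x - 1
  leading term 3·x^2: subtract (3)·g(x) = 3·x^2 + 6·x - 3, leaving 2 - 2·x
The remainder r(x) = 2 - 2·x ≠ 0 (and deg r < deg g), so g ∤ f, i.e. f ∉ (g).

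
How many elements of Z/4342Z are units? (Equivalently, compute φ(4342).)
Z/4342Z has φ(4342) = 1992 units

An element a ∈ Z/4342Z is a unit iff gcd(a, 4342) = 1, so the number of units is φ(4342). φ is multiplicative, with φ(p^e) = p^e − p^(e−1). Factorise 4342 = 2 · 13 · 167. Then
  φ(4342) = (2 − 1) · (13 − 1) · (167 − 1) = 1 · 12 · 166 = 1992.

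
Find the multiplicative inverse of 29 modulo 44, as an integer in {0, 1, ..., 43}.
29^(−1) ≡ 41 (mod 44)

Apply the extended Euclidean algorithm to (44, 29), tracking rows (r, s, t) with s·44 + t·29 = r. Each division r_prev = q·r_cur + r_new produces the new row as (previous row) − q·(current row):
  row A: (44, 1, 0)   [1·44 + 0·29 = 44]
  row B: (29, 0, 1)   [0·44 + 1·29 = 29]
  44 = 1·29 + 15   → row C = row A − 1·row B = (15, 1, −1)   [check: 1·44 − 1·29 = 15]
  29 = 1·15 + 14   → row D = row B − 1·row C = (14, −1, 2)   [check: −1·44 + 2·29 = 14]
  15 = 1·14 + 1   → row E = row C − 1·row D = (1, 2, −3)   [check: 2·44 − 3·29 = 1]
  14 = 14·1 + 0   → remainder 0, stop. gcd = 1 (last nonzero row E).
The gcd is 1, so 29 is invertible mod 44. The last nonzero row gives 2·44 − 3·29 = 1, so t = −3. So 29^(−1) ≡ −3 ≡ 41 (mod 44). Verify: 29 · 41 = 1189 ≡ 1 (mod 44). ✓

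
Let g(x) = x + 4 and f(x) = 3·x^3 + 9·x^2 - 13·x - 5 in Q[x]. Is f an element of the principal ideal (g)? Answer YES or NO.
In Q[x] the ideal (g) consists of all multiples of g, so f ∈ (g) iff g | f, i.e. iff the remainder of f on division by g is 0. Divide f by g (g is monic, so eliminate the leading term of the running remainder at each step):
  leading term 3·x^3: subtract (3·x^2)·g(x) = 3·x^3 + 12·x^2, leaving -3·x^2 - 13·x - 5
  leading term -3·x^2: subtract (-3·x)·g(x) = -3·x^2 - 12·x, leaving -x - 5
  leading term -x: subtract (-1)·g(x) = -x - 4, leaving -1
The remainder r(x) = -1 ≠ 0 (and deg r < deg g), so g ∤ f, i.e. f ∉ (g).

Final answer: NO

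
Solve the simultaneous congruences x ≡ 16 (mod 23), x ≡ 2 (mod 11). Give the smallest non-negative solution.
x ≡ 200 (mod 253); the representative in [0, 253) is 200

The moduli 23, 11 are pairwise coprime, so by the CRT there is a unique solution mod 23·11 = 253.
Solve by successive substitution. Start with x ≡ 16 (mod 23).
  Combine with x ≡ 2 (mod 11): write x = 16 + 23·t and require 16 + 23·t ≡ 2 (mod 11), i.e. 23·t ≡ 2 − 16 ≡ 8 (mod 11). Since 23^(−1) ≡ 1 (mod 11) (23 ≡ 1 (mod 11)), t ≡ 1·8 ≡ 8 (mod 11). So x ≡ 16 + 23·8 = 200 (mod 253).
Unique solution in [0, 253): x = 200.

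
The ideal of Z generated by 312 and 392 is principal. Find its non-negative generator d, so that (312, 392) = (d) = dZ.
In the PID Z, (a, b) is generated by gcd(a, b). Compute gcd(392, 312) with the extended Euclidean algorithm, tracking rows (r, s, t) with s·392 + t·312 = r:
  row A: (392, 1, 0)   [1·392 + 0·312 = 392]
  row B: (312, 0, 1)   [0·392 + 1·312 = 312]
  392 = 1·312 + 80   → row C = row A − 1·row B = (80, 1, −1)   [check: 1·392 − 1·312 = 80]
  312 = 3·80 + 72   → row D = row B − 3·row C = (72, −3, 4)   [check: −3·392 + 4·312 = 72]
  80 = 1·72 + 8   → row E = row C − 1·row D = (8, 4, −5)   [check: 4·392 − 5·312 = 8]
  72 = 9·8 + 0   → remainder 0, stop. gcd = 8 (last nonzero row E).
So gcd(312, 392) = 8, with Bézout identity 4·392 − 5·312 = 8. Containment (⊇): the Bézout identity exhibits 8 as an element of (312, 392), giving (8) ⊆ (312, 392). Containment (⊆): since 8 | 312 and 8 | 392 (312 = 8·39, 392 = 8·49), every Z-linear combination of 312 and 392 is divisible by 8, so (312, 392) ⊆ (8). Therefore (312, 392) = (8), d = 8.

Final answer: (312, 392) = (8); d = 8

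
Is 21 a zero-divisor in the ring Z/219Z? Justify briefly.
gcd(21, 219) = 3 > 1, so 21 is not a unit in Z/219Z. In Z/nZ every nonzero non-unit is a zero-divisor: explicitly, take b = 219/gcd = 73 ≠ 0 (mod 219); then 21·73 = 1533 = 7·219, i.e. 21·73 ≡ 0 (mod 219). So 21 is a zero-divisor.

Final answer: YES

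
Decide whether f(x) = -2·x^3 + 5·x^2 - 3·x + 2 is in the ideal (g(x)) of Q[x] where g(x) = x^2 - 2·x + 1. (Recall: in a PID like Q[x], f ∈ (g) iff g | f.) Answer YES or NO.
NO

In Q[x] the ideal (g) consists of all multiples of g, so f ∈ (g) iff g | f, i.e. iff the remainder of f on division by g is 0. Divide f by g (g is monic, so eliminate the leading term of the running remainder at each step):
  leading term -2·x^3: subtract (-2·x)·g(x) = -2·x^3 + 4·x^2 - 2·x, leaving x^2 - x + 2
  leading term x^2: subtract (1)·g(x) = x^2 - 2·x + 1, leaving x + 1
The remainder r(x) = x + 1 ≠ 0 (and deg r < deg g), so g ∤ f, i.e. f ∉ (g).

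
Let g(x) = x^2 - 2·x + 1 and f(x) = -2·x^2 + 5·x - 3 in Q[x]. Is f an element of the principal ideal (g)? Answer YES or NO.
In Q[x] the ideal (g) consists of all multiples of g, so f ∈ (g) iff g | f, i.e. iff the remainder of f on division by g is 0. Divide f by g (g is monic, so eliminate the leading term of the running remainder at each step):
  leading term -2·x^2: subtract (-2)·g(x) = -2·x^2 + 4·x - 2, leaving x - 1
The remainder r(x) = x - 1 ≠ 0 (and deg r < deg g), so g ∤ f, i.e. f ∉ (g).

Final answer: NO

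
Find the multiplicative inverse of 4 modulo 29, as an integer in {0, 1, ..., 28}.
4^(−1) ≡ 22 (mod 29)

Apply the extended Euclidean algorithm to (29, 4), tracking rows (r, s, t) with s·29 + t·4 = r. Each division r_prev = q·r_cur + r_new produces the new row as (previous row) − q·(current row):
  row A: (29, 1, 0)   [1·29 + 0·4 = 29]
  row B: (4, 0, 1)   [0·29 + 1·4 = 4]
  29 = 7·4 + 1   → row C = row A − 7·row B = (1, 1, −7)   [check: 1·29 − 7·4 = 1]
  4 = 4·1 + 0   → remainder 0, stop. gcd = 1 (last nonzero row C).
The gcd is 1, so 4 is invertible mod 29. The last nonzero row gives 1·29 − 7·4 = 1, so t = −7. So 4^(−1) ≡ −7 ≡ 22 (mod 29). Verify: 4 · 22 = 88 ≡ 1 (mod 29). ✓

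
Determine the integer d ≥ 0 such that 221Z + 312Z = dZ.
(221, 312) = (13); d = 13

In the PID Z, (a, b) is generated by gcd(a, b). Compute gcd(312, 221) with the extended Euclidean algorithm, tracking rows (r, s, t) with s·312 + t·221 = r:
  row A: (312, 1, 0)   [1·312 + 0·221 = 312]
  row B: (221, 0, 1)   [0·312 + 1·221 = 221]
  312 = 1·221 + 91   → row C = row A − 1·row B = (91, 1, −1)   [check: 1·312 − 1·221 = 91]
  221 = 2·91 + 39   → row D = row B − 2·row C = (39, −2, 3)   [check: −2·312 + 3·221 = 39]
  91 = 2·39 + 13   → row E = row C − 2·row D = (13, 5, −7)   [check: 5·312 − 7·221 = 13]
  39 = 3·13 + 0   → remainder 0, stop. gcd = 13 (last nonzero row E).
So gcd(221, 312) = 13, with Bézout identity 5·312 − 7·221 = 13. Containment (⊇): the Bézout identity exhibits 13 as an element of (221, 312), giving (13) ⊆ (221, 312). Containment (⊆): since 13 | 221 and 13 | 312 (221 = 13·17, 312 = 13·24), every Z-linear combination of 221 and 312 is divisible by 13, so (221, 312) ⊆ (13). Therefore (221, 312) = (13), d = 13.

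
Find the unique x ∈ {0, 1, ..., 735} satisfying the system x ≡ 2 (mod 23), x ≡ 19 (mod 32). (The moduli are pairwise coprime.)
The moduli 23, 32 are pairwise coprime, so by the CRT there is a unique solution mod 23·32 = 736.
Solve by successive substitution. Start with x ≡ 2 (mod 23).
  Combine with x ≡ 19 (mod 32): write x = 2 + 23·t and require 2 + 23·t ≡ 19 (mod 32), i.e. 23·t ≡ 19 − 2 ≡ 17 (mod 32). Since 23^(−1) ≡ 7 (mod 32), t ≡ 7·17 ≡ 23 (mod 32). So x ≡ 2 + 23·23 = 531 (mod 736).
Unique solution in [0, 736): x = 531.

Final answer: x ≡ 531 (mod 736); the representative in [0, 736) is 531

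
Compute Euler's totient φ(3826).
φ(3826) = 1912

φ is multiplicative, with φ(p^e) = p^e − p^(e−1). Factorise 3826 = 2 · 1913. Then
  φ(3826) = (2 − 1) · (1913 − 1) = 1 · 1912 = 1912.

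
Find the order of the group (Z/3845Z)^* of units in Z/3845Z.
|(Z/3845Z)^*| = 3072

(Z/3845Z)^* consists of the classes a with gcd(a, 3845) = 1, so its order is φ(3845). φ is multiplicative, with φ(p^e) = p^e − p^(e−1). Factorise 3845 = 5 · 769. Then
  φ(3845) = (5 − 1) · (769 − 1) = 4 · 768 = 3072.
Thus |(Z/3845Z)^*| = 3072.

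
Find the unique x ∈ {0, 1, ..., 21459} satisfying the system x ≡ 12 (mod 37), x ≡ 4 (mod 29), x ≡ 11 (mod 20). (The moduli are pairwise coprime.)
The moduli 37, 29, 20 are pairwise coprime, so by the CRT there is a unique solution mod 37·29·20 = 21460.
Solve by successive substitution. Start with x ≡ 12 (mod 37).
  Combine with x ≡ 4 (mod 29): write x = 12 + 37·t and require 12 + 37·t ≡ 4 (mod 29), i.e. 37·t ≡ 4 − 12 ≡ 21 (mod 29). Since 37^(−1) ≡ 11 (mod 29) (37 ≡ 8 (mod 29)), t ≡ 11·21 ≡ 28 (mod 29). So x ≡ 12 + 37·28 = 1048 (mod 1073).
  Combine with x ≡ 11 (mod 20): write x = 1048 + 1073·t and require 1048 + 1073·t ≡ 11 (mod 20), i.e. 1073·t ≡ 11 − 1048 ≡ 3 (mod 20). Since 1073^(−1) ≡ 17 (mod 20) (1073 ≡ 13 (mod 20)), t ≡ 17·3 ≡ 11 (mod 20). So x ≡ 1048 + 1073·11 = 12851 (mod 21460).
Unique solution in [0, 21460): x = 12851.

Final answer: x ≡ 12851 (mod 21460); the representative in [0, 21460) is 12851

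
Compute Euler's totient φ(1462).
φ is multiplicative, with φ(p^e) = p^e − p^(e−1). Factorise 1462 = 2 · 17 · 43. Then
  φ(1462) = (2 − 1) · (17 − 1) · (43 − 1) = 1 · 16 · 42 = 672.

Final answer: φ(1462) = 672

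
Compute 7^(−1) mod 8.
7^(−1) ≡ 7 (mod 8)

Apply the extended Euclidean algorithm to (8, 7), tracking rows (r, s, t) with s·8 + t·7 = r. Each division r_prev = q·r_cur + r_new produces the new row as (previous row) − q·(current row):
  row A: (8, 1, 0)   [1·8 + 0·7 = 8]
  row B: (7, 0, 1)   [0·8 + 1·7 = 7]
  8 = 1·7 + 1   → row C = row A − 1·row B = (1, 1, −1)   [check: 1·8 − 1·7 = 1]
  7 = 7·1 + 0   → remainder 0, stop. gcd = 1 (last nonzero row C).
The gcd is 1, so 7 is invertible mod 8. The last nonzero row gives 1·8 − 1·7 = 1, so t = −1. So 7^(−1) ≡ −1 ≡ 7 (mod 8). Verify: 7 · 7 = 49 ≡ 1 (mod 8). ✓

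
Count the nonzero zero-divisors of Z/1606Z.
Z/1606Z has 885 nonzero zero-divisors

In Z/1606Z each nonzero element is either a unit (gcd with 1606 is 1) or a zero-divisor (gcd > 1). The number of units is φ(1606): factorise 1606 = 2 · 11 · 73, so φ(1606) = (2 − 1) · (11 − 1) · (73 − 1) = 1 · 10 · 72 = 720. The nonzero elements number 1606 − 1 = 1605. Hence the nonzero zero-divisors number 1605 − 720 = 885.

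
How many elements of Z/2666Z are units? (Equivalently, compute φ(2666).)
An element a ∈ Z/2666Z is a unit iff gcd(a, 2666) = 1, so the number of units is φ(2666). φ is multiplicative, with φ(p^e) = p^e − p^(e−1). Factorise 2666 = 2 · 31 · 43. Then
  φ(2666) = (2 − 1) · (31 − 1) · (43 − 1) = 1 · 30 · 42 = 1260.

Final answer: Z/2666Z has φ(2666) = 1260 units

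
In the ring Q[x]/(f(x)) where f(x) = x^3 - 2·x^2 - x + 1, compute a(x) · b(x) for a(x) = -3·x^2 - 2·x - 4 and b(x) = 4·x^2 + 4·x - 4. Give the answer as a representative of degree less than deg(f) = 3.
First multiply in Q[x] without reducing: a · b = -12·x^4 - 20·x^3 - 12·x^2 - 8·x + 16. Now divide by f(x) = x^3 - 2·x^2 - x + 1, eliminating the leading term at each step:
  leading term -12·x^4: subtract (-12·x)·f(x) = -12·x^4 + 24·x^3 + 12·x^2 - 12·x, leaving -44·x^3 - 24·x^2 + 4·x + 16
  leading term -44·x^3: subtract (-44)·f(x) = -44·x^3 + 88·x^2 + 44·x - 44, leaving -112·x^2 - 40·x + 60
The degree is now < 3, so this is the remainder. Hence a · b ≡ -112·x^2 - 40·x + 60 in Q[x]/(f).

Final answer: a · b ≡ -112·x^2 - 40·x + 60 (mod f(x))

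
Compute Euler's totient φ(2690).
φ is multiplicative, with φ(p^e) = p^e − p^(e−1). Factorise 2690 = 2 · 5 · 269. Then
  φ(2690) = (2 − 1) · (5 − 1) · (269 − 1) = 1 · 4 · 268 = 1072.

Final answer: φ(2690) = 1072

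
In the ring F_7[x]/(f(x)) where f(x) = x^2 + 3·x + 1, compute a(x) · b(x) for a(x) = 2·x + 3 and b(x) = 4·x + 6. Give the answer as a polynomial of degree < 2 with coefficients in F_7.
a · b ≡ 3 (mod f(x))

Multiply as integer polynomials: a · b = 8·x^2 + 24·x + 18. Reducing coefficients mod 7: a · b ≡ x^2 + 3·x + 4. Now divide by f(x) = x^2 + 3·x + 1 in F_7[x], eliminating the leading term at each step:
  leading term x^2: subtract (1)·f(x) = x^2 + 3·x + 1, leaving 3 (coefficients mod 7)
The degree is now < 2, so this is the remainder. Hence a · b ≡ 3 in F_7[x]/(f).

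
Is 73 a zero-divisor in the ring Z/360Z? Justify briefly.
NO

gcd(73, 360) = 1, so 73 is a unit in Z/360Z (it has a multiplicative inverse). A unit cannot be a zero-divisor: if 73·b ≡ 0 then multiplying both sides by 73^(−1) gives b ≡ 0. So 73 is not a zero-divisor.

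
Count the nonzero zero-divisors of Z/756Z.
In Z/756Z each nonzero element is either a unit (gcd with 756 is 1) or a zero-divisor (gcd > 1). The number of units is φ(756): factorise 756 = 2^2 · 3^3 · 7, so φ(756) = (2^2 − 2^1) · (3^3 − 3^2) · (7 − 1) = 2 · 18 · 6 = 216. The nonzero elements number 756 − 1 = 755. Hence the nonzero zero-divisors number 755 − 216 = 539.

Final answer: Z/756Z has 539 nonzero zero-divisors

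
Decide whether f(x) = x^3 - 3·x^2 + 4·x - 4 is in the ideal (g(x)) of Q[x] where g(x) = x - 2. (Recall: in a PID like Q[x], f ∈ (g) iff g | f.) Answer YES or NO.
YES

In Q[x] the ideal (g) consists of all multiples of g, so f ∈ (g) iff g | f, i.e. iff the remainder of f on division by g is 0. Divide f by g (g is monic, so eliminate the leading term of the running remainder at each step):
  leading term x^3: subtract (x^2)·g(x) = x^3 - 2·x^2, leaving -x^2 + 4·x - 4
  leading term -x^2: subtract (-x)·g(x) = -x^2 + 2·x, leaving 2·x - 4
  leading term 2·x: subtract (2)·g(x) = 2·x - 4, leaving 0
The remainder is 0, so f(x) = g(x) · h(x) with h(x) = x^2 - x + 2. Hence g | f, i.e. f ∈ (g).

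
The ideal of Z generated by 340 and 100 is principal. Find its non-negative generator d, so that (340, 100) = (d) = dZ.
(340, 100) = (20); d = 20

In the PID Z, (a, b) is generated by gcd(a, b). Compute gcd(340, 100) with the extended Euclidean algorithm, tracking rows (r, s, t) with s·340 + t·100 = r:
  row A: (340, 1, 0)   [1·340 + 0·100 = 340]
  row B: (100, 0, 1)   [0·340 + 1·100 = 100]
  340 = 3·100 + 40   → row C = row A − 3·row B = (40, 1, −3)   [check: 1·340 − 3·100 = 40]
  100 = 2·40 + 20   → row D = row B − 2·row C = (20, −2, 7)   [check: −2·340 + 7·100 = 20]
  40 = 2·20 + 0   → remainder 0, stop. gcd = 20 (last nonzero row D).
So gcd(340, 100) = 20, with Bézout identity −2·340 + 7·100 = 20. Containment (⊇): the Bézout identity exhibits 20 as an element of (340, 100), giving (20) ⊆ (340, 100). Containment (⊆): since 20 | 340 and 20 | 100 (340 = 20·17, 100 = 20·5), every Z-linear combination of 340 and 100 is divisible by 20, so (340, 100) ⊆ (20). Therefore (340, 100) = (20), d = 20.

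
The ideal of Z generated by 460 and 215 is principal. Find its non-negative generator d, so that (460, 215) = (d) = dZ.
(460, 215) = (5); d = 5

In the PID Z, (a, b) is generated by gcd(a, b). Compute gcd(460, 215) with the extended Euclidean algorithm, tracking rows (r, s, t) with s·460 + t·215 = r:
  row A: (460, 1, 0)   [1·460 + 0·215 = 460]
  row B: (215, 0, 1)   [0·460 + 1·215 = 215]
  460 = 2·215 + 30   → row C = row A − 2·row B = (30, 1, −2)   [check: 1·460 − 2·215 = 30]
  215 = 7·30 + 5   → row D = row B − 7·row C = (5, −7, 15)   [check: −7·460 + 15·215 = 5]
  30 = 6·5 + 0   → remainder 0, stop. gcd = 5 (last nonzero row D).
So gcd(460, 215) = 5, with Bézout identity −7·460 + 15·215 = 5. Containment (⊇): the Bézout identity exhibits 5 as an element of (460, 215), giving (5) ⊆ (460, 215). Containment (⊆): since 5 | 460 and 5 | 215 (460 = 5·92, 215 = 5·43), every Z-linear combination of 460 and 215 is divisible by 5, so (460, 215) ⊆ (5). Therefore (460, 215) = (5), d = 5.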